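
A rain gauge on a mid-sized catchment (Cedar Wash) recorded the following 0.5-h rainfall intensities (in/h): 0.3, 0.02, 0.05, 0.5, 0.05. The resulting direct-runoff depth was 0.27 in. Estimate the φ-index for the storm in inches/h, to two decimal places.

Only the 2 blocks with intensity above φ contribute runoff: 0.3, 0.5 in/h.
Σ(I−φ)·Δt = d  ⇒  (0.3+0.5 − 2φ)·0.5 = 0.27
φ = (0.8000 − 0.27/0.5) / 2 = 0.13 in/h.

φ ≈ 0.13 in/h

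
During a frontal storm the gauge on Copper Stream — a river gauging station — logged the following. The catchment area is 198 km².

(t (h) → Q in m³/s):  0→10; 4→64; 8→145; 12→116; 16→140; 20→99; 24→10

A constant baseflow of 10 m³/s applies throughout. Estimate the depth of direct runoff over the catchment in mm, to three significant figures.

Direct runoff: 0.0, 54.0, 135.0, 106.0, 130.0, 89.0, 0.0 m³/s; ΣQ_DR = 514.0 m³/s.
V = ΣQ_DR · Δt = 514.0 × 14400 s = 7.402 × 10^6 m³.
Over A = 198 km², depth = V / A = 37.4 mm.

d ≈ 37.4 mm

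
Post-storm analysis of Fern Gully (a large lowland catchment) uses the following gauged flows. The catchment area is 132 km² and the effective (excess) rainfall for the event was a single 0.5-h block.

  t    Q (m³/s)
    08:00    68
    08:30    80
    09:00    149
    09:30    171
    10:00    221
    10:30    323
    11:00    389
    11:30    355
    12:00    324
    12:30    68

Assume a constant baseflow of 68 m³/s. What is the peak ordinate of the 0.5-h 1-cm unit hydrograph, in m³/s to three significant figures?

U_p ≈ 160 m³/s

Direct runoff: 0.0, 12.0, 81.0, 103.0, 153.0, 255.0, 321.0, 287.0, 256.0, 0.0 m³/s; ΣQ_DR = 1468 m³/s, peak = 321.0 m³/s.
Runoff depth d = ΣQ_DR·Δt / A = 1468 × 1800 / (132 km²) = 20.02 mm.
The 1-cm UH is the DRH scaled by (10 mm)/d, so U_p = 321.0 × 10/20.02 = 160 m³/s.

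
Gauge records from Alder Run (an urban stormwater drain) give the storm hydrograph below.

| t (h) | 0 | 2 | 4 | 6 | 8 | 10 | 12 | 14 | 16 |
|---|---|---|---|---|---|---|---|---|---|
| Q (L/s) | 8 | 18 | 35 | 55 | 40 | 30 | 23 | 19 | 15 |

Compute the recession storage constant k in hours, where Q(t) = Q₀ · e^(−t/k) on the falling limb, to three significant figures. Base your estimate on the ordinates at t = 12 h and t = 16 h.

On the falling limb, Q drops from 23 to 15 L/s between t = 12 h and t = 16 h (Δt = 4 h).
k = −Δt / ln(Q₂/Q₁) = −4 / ln(15/23) = 9.36 h.

k ≈ 9.36 h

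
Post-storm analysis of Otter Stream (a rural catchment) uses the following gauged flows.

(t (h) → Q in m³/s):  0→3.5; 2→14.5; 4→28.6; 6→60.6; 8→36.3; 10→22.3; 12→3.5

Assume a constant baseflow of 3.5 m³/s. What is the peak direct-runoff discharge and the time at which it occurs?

Q_p = 57.1 m³/s at t = 6 h

Subtracting baseflow gives direct-runoff ordinates: 0.0, 11.0, 25.1, 57.1, 32.8, 18.8, 0.0 m³/s.
The maximum is 57.1 m³/s, occurring at the reading for t = 6 h.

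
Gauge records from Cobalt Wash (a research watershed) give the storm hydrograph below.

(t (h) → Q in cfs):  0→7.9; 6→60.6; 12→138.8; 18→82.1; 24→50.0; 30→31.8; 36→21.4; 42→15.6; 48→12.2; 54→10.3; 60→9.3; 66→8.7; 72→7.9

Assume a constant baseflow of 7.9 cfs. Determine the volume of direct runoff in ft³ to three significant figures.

V ≈ 7.64 × 10^6 ft³

Direct-runoff ordinates (Q − Q_b): 0.0, 52.7, 130.9, 74.2, 42.1, 23.9, 13.5, 7.7, 4.3, 2.4, 1.4, 0.8, 0.0 cfs.
ΣQ_DR = 353.9 cfs.
With Δt = 6 h = 21600 s, V = ΣQ_DR · Δt = 353.9 × 21600 = 7.64 × 10^6 ft³.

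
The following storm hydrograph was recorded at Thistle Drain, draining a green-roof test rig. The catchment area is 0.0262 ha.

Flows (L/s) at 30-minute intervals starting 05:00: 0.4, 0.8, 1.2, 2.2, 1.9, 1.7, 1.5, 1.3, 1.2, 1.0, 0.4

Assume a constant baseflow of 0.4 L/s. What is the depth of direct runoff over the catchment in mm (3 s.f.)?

Direct runoff: 0.0, 0.4, 0.8, 1.8, 1.5, 1.3, 1.1, 0.9, 0.8, 0.6, 0.0 L/s; ΣQ_DR = 9.200 L/s.
V = ΣQ_DR · Δt = 9.200 × 1800 s = 16560 L.
Over A = 0.0262 ha, depth = V / A = 63.2 mm.

d ≈ 63.2 mm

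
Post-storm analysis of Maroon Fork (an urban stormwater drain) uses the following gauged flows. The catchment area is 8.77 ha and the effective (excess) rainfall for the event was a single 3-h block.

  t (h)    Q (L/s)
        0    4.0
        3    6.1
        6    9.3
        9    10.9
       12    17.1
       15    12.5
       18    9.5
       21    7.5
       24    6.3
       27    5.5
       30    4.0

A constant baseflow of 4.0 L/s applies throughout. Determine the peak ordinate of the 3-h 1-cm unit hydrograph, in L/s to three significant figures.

Direct runoff: 0.0, 2.1, 5.3, 6.9, 13.1, 8.5, 5.5, 3.5, 2.3, 1.5, 0.0 L/s; ΣQ_DR = 48.70 L/s, peak = 13.1 L/s.
Runoff depth d = ΣQ_DR·Δt / A = 48.70 × 10800 / (8.77 ha) = 5.997 mm.
The 1-cm UH is the DRH scaled by (10 mm)/d, so U_p = 13.1 × 10/5.997 = 21.8 L/s.

U_p ≈ 21.8 L/s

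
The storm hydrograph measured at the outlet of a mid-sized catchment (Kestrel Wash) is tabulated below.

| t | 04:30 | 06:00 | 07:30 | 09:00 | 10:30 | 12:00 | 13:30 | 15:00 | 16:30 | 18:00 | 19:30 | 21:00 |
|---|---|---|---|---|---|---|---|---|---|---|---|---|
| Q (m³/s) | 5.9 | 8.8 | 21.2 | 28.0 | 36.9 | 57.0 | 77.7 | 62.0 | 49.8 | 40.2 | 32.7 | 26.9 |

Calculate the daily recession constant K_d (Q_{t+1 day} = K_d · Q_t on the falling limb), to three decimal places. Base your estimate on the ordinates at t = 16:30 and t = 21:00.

K_d ≈ 0.037

Between t = 16:30 and t = 21:00 the flow falls from 49.8 to 26.9 m³/s over 3×1.5 h = 4.5 h.
Per-interval ratio K = (26.9/49.8)^(1/3) = 0.8144; K_d = K^(24/1.5) = 0.037.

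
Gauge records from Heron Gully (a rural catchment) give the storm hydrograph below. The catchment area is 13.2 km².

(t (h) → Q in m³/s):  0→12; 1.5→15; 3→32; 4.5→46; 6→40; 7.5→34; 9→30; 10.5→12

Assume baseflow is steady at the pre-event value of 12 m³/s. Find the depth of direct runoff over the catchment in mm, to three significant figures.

d ≈ 51.1 mm

Direct runoff: 0.0, 3.0, 20.0, 34.0, 28.0, 22.0, 18.0, 0.0 m³/s; ΣQ_DR = 125.0 m³/s.
V = ΣQ_DR · Δt = 125.0 × 5400 s = 6.750 × 10^5 m³.
Over A = 13.2 km², depth = V / A = 51.1 mm.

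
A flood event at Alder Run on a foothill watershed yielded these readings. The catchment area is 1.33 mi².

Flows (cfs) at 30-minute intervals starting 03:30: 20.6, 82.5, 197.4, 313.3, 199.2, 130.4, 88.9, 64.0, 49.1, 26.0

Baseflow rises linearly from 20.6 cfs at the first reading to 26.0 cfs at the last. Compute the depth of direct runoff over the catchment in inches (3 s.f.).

d ≈ 0.547 in

Direct runoff: 0.00, 61.30, 175.60, 290.90, 176.20, 106.80, 64.70, 39.20, 23.70, 0.00 cfs; ΣQ_DR = 938.4 cfs.
V = ΣQ_DR · Δt = 938.4 × 1800 s = 1.689 × 10^6 ft³.
Over A = 1.33 mi², depth = V / A = 0.547 in.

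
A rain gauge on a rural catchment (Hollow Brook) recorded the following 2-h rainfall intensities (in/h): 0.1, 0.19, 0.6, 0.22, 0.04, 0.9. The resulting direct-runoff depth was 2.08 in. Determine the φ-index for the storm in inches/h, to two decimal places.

Only the 2 blocks with intensity above φ contribute runoff: 0.6, 0.9 in/h.
Σ(I−φ)·Δt = d  ⇒  (0.6+0.9 − 2φ)·2 = 2.08
φ = (1.500 − 2.08/2) / 2 = 0.23 in/h.

φ ≈ 0.23 in/h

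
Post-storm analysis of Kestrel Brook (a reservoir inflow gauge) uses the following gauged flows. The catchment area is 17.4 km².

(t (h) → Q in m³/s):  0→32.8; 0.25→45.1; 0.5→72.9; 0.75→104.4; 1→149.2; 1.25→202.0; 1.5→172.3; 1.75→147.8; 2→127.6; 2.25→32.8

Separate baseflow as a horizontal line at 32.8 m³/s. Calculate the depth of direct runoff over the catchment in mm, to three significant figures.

d ≈ 39.3 mm

Direct runoff: 0.0, 12.3, 40.1, 71.6, 116.4, 169.2, 139.5, 115.0, 94.8, 0.0 m³/s; ΣQ_DR = 758.9 m³/s.
V = ΣQ_DR · Δt = 758.9 × 900 s = 6.830 × 10^5 m³.
Over A = 17.4 km², depth = V / A = 39.3 mm.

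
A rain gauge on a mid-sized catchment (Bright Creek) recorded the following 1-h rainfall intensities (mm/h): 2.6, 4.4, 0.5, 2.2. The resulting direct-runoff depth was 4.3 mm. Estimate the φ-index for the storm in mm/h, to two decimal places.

φ ≈ 1.63 mm/h

Only the 3 blocks with intensity above φ contribute runoff: 2.6, 4.4, 2.2 mm/h.
Σ(I−φ)·Δt = d  ⇒  (2.6+4.4+2.2 − 3φ)·1 = 4.3
φ = (9.200 − 4.3/1) / 3 = 1.63 mm/h.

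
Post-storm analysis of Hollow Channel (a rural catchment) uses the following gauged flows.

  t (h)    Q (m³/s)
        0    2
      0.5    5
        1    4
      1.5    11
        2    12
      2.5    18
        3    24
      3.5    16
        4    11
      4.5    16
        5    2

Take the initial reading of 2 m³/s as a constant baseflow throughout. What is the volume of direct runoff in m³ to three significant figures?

Direct-runoff ordinates (Q − Q_b): 0.0, 3.0, 2.0, 9.0, 10.0, 16.0, 22.0, 14.0, 9.0, 14.0, 0.0 m³/s.
ΣQ_DR = 99.00 m³/s.
With Δt = 0.5 h = 1800 s, V = ΣQ_DR · Δt = 99.00 × 1800 = 1.78 × 10^5 m³.

V ≈ 1.78 × 10^5 m³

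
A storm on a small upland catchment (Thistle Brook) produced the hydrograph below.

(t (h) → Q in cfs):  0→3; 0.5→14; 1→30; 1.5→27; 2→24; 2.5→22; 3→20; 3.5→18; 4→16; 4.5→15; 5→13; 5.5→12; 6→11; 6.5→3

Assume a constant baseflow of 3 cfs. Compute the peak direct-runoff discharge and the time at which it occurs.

Q_p = 27.0 cfs at t = 1 h

Subtracting baseflow gives direct-runoff ordinates: 0.0, 11.0, 27.0, 24.0, 21.0, 19.0, 17.0, 15.0, 13.0, 12.0, 10.0, 9.0, 8.0, 0.0 cfs.
The maximum is 27.0 cfs, occurring at the reading for t = 1 h.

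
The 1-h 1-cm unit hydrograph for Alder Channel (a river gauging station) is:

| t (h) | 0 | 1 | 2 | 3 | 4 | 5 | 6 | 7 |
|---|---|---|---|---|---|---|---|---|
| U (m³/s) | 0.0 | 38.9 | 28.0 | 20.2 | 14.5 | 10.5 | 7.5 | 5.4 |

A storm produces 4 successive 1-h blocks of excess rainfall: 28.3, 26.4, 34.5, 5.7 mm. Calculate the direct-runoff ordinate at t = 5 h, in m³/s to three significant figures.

By discrete convolution, Q_j = Σ (P_i / 10 mm) · U_{j−i}.
At t = 5 h (j=5): Q = (28.3/10)·10.5 + (26.4/10)·14.5 + (34.5/10)·20.2 + (5.7/10)·28.0 = 154 m³/s.

Q ≈ 154 m³/s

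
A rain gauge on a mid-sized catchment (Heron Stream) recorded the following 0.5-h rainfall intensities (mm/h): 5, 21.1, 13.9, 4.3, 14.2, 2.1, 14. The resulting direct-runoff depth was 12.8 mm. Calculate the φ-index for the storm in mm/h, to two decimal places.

Only the 4 blocks with intensity above φ contribute runoff: 21.1, 13.9, 14.2, 14 mm/h.
Σ(I−φ)·Δt = d  ⇒  (21.1+13.9+14.2+14 − 4φ)·0.5 = 12.8
φ = (63.20 − 12.8/0.5) / 4 = 9.40 mm/h.

φ ≈ 9.40 mm/h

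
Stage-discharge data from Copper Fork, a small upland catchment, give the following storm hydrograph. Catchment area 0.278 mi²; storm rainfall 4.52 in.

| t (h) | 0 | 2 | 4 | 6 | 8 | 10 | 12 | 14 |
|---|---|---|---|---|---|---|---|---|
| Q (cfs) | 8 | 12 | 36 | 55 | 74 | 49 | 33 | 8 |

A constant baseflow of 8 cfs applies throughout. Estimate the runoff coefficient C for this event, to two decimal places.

C ≈ 0.52

ΣQ_DR = 211.0 cfs; V = ΣQ_DR·Δt = 1.519 × 10^6 ft³.
Runoff depth d = V / A = 2.352 in.
C = d / P = 2.352 / 4.52 = 0.52.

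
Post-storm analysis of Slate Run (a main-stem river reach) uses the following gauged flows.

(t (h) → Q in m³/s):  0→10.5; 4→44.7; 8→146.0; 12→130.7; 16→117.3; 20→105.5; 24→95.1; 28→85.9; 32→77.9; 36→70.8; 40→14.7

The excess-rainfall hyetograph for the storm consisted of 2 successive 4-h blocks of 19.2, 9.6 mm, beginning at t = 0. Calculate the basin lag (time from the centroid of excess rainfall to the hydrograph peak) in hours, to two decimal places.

Centroid of excess rainfall: t_c = Σ P_i·t̄_i / ΣP_i = 3.3333 h (block centres at 2, 6 h).
Hydrograph peak occurs at t = 8 h, so basin lag t_L = 8 − 3.3333 = 4.67 h.

t_L ≈ 4.67 h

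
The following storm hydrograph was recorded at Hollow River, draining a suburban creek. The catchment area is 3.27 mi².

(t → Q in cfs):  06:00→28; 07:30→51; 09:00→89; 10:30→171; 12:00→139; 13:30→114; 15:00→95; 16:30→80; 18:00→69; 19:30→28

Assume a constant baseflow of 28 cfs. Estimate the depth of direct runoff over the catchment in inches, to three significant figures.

Direct runoff: 0.0, 23.0, 61.0, 143.0, 111.0, 86.0, 67.0, 52.0, 41.0, 0.0 cfs; ΣQ_DR = 584.0 cfs.
V = ΣQ_DR · Δt = 584.0 × 5400 s = 3.154 × 10^6 ft³.
Over A = 3.27 mi², depth = V / A = 0.415 in.

d ≈ 0.415 in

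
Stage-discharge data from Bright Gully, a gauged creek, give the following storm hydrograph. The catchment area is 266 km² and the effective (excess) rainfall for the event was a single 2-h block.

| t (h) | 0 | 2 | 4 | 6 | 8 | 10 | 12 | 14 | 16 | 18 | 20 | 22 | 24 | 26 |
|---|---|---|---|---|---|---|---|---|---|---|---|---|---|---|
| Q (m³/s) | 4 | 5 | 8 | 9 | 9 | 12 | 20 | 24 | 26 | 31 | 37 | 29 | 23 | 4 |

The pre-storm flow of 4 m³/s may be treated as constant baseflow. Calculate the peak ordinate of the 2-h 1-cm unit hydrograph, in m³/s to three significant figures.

Direct runoff: 0.0, 1.0, 4.0, 5.0, 5.0, 8.0, 16.0, 20.0, 22.0, 27.0, 33.0, 25.0, 19.0, 0.0 m³/s; ΣQ_DR = 185.0 m³/s, peak = 33.0 m³/s.
Runoff depth d = ΣQ_DR·Δt / A = 185.0 × 7200 / (266 km²) = 5.008 mm.
The 1-cm UH is the DRH scaled by (10 mm)/d, so U_p = 33.0 × 10/5.008 = 65.9 m³/s.

U_p ≈ 65.9 m³/s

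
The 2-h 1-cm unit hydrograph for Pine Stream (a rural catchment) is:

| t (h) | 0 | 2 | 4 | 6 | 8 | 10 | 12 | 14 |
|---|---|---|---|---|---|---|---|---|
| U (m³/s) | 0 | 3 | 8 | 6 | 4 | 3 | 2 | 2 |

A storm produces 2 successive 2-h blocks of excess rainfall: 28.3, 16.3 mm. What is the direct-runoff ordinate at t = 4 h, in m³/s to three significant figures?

Q ≈ 27.5 m³/s

By discrete convolution, Q_j = Σ (P_i / 10 mm) · U_{j−i}.
At t = 4 h (j=2): Q = (28.3/10)·8 + (16.3/10)·3 = 27.5 m³/s.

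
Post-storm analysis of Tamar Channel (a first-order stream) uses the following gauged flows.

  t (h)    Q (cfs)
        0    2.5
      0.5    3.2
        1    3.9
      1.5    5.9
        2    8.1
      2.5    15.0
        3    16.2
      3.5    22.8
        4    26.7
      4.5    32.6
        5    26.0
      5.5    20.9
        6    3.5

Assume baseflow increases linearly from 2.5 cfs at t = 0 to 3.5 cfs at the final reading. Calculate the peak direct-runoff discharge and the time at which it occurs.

Q_p = 29.35 cfs at t = 4.5 h

Subtracting baseflow gives direct-runoff ordinates: 0.00, 0.62, 1.23, 3.15, 5.27, 12.08, 13.20, 19.72, 23.53, 29.35, 22.67, 17.48, 0.00 cfs.
The maximum is 29.35 cfs, occurring at the reading for t = 4.5 h.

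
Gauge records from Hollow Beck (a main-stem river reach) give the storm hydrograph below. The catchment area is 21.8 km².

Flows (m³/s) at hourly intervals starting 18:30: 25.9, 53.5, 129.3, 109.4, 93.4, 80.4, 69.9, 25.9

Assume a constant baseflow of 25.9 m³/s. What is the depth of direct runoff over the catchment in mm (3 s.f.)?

d ≈ 62.8 mm

Direct runoff: 0.0, 27.6, 103.4, 83.5, 67.5, 54.5, 44.0, 0.0 m³/s; ΣQ_DR = 380.5 m³/s.
V = ΣQ_DR · Δt = 380.5 × 3600 s = 1.370 × 10^6 m³.
Over A = 21.8 km², depth = V / A = 62.8 mm.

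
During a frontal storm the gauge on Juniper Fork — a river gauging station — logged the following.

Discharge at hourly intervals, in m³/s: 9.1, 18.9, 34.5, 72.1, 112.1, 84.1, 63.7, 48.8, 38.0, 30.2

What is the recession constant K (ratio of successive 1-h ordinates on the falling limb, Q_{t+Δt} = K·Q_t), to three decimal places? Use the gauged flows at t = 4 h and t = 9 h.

Using the recession-limb readings at t = 4 h and t = 9 h: Q falls from 112.1 to 30.2 m³/s over 5 intervals.
K = (Q₂/Q₁)^(1/5) = (30.2/112.1)^(1/5) = 0.769.

K ≈ 0.769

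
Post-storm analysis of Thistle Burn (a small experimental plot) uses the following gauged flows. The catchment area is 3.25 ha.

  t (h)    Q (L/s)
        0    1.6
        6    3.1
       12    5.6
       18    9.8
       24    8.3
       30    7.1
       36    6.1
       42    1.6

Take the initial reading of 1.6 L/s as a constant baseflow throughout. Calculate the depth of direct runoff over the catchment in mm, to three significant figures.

Direct runoff: 0.0, 1.5, 4.0, 8.2, 6.7, 5.5, 4.5, 0.0 L/s; ΣQ_DR = 30.40 L/s.
V = ΣQ_DR · Δt = 30.40 × 21600 s = 6.566 × 10^5 L.
Over A = 3.25 ha, depth = V / A = 20.2 mm.

d ≈ 20.2 mm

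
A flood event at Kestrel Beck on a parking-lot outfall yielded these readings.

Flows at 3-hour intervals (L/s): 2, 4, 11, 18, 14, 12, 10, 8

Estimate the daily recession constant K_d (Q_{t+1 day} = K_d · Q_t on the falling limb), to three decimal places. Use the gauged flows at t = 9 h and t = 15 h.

Between t = 9 h and t = 15 h the flow falls from 18 to 12 L/s over 2×3 h = 6 h.
Per-interval ratio K = (12/18)^(1/2) = 0.8165; K_d = K^(24/3) = 0.198.

K_d ≈ 0.198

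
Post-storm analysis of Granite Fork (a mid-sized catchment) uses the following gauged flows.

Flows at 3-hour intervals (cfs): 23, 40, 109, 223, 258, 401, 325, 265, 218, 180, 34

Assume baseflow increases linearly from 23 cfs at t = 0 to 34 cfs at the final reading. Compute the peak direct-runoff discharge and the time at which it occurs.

Q_p = 372.50 cfs at t = 15 h

Subtracting baseflow gives direct-runoff ordinates: 0.00, 15.90, 83.80, 196.70, 230.60, 372.50, 295.40, 234.30, 186.20, 147.10, 0.00 cfs.
The maximum is 372.50 cfs, occurring at the reading for t = 15 h.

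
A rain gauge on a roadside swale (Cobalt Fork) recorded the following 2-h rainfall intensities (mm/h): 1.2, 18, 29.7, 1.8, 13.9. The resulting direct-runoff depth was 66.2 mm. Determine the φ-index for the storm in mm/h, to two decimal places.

Only the 3 blocks with intensity above φ contribute runoff: 18, 29.7, 13.9 mm/h.
Σ(I−φ)·Δt = d  ⇒  (18+29.7+13.9 − 3φ)·2 = 66.2
φ = (61.60 − 66.2/2) / 3 = 9.50 mm/h.

φ ≈ 9.50 mm/h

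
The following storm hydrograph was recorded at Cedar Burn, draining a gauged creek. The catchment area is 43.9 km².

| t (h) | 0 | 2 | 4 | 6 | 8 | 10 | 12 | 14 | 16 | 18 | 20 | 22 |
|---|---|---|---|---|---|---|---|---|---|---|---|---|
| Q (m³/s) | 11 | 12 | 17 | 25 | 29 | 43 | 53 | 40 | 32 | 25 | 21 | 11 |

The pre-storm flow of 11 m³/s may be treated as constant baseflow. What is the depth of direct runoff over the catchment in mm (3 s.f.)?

Direct runoff: 0.0, 1.0, 6.0, 14.0, 18.0, 32.0, 42.0, 29.0, 21.0, 14.0, 10.0, 0.0 m³/s; ΣQ_DR = 187.0 m³/s.
V = ΣQ_DR · Δt = 187.0 × 7200 s = 1.346 × 10^6 m³.
Over A = 43.9 km², depth = V / A = 30.7 mm.

d ≈ 30.7 mm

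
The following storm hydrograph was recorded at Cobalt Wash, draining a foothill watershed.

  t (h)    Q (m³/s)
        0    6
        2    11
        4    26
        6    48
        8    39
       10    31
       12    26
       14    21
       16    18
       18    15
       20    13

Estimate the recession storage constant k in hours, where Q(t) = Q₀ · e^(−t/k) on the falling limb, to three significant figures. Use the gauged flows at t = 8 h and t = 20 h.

On the falling limb, Q drops from 39 to 13 m³/s between t = 8 h and t = 20 h (Δt = 12 h).
k = −Δt / ln(Q₂/Q₁) = −12 / ln(13/39) = 10.9 h.

k ≈ 10.9 h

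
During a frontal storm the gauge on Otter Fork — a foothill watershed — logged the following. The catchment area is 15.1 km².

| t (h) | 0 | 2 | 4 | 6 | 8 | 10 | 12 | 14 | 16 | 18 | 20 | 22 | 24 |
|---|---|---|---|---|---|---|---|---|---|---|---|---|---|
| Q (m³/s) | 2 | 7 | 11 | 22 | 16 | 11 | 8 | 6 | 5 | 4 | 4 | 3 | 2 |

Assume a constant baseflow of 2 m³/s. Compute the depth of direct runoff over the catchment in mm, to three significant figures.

d ≈ 35.8 mm

Direct runoff: 0.0, 5.0, 9.0, 20.0, 14.0, 9.0, 6.0, 4.0, 3.0, 2.0, 2.0, 1.0, 0.0 m³/s; ΣQ_DR = 75.00 m³/s.
V = ΣQ_DR · Δt = 75.00 × 7200 s = 5.400 × 10^5 m³.
Over A = 15.1 km², depth = V / A = 35.8 mm.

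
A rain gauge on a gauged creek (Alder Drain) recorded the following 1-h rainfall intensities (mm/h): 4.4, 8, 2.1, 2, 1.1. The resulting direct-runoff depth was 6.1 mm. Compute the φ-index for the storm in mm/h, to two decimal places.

φ ≈ 3.15 mm/h

Only the 2 blocks with intensity above φ contribute runoff: 4.4, 8 mm/h.
Σ(I−φ)·Δt = d  ⇒  (4.4+8 − 2φ)·1 = 6.1
φ = (12.40 − 6.1/1) / 2 = 3.15 mm/h.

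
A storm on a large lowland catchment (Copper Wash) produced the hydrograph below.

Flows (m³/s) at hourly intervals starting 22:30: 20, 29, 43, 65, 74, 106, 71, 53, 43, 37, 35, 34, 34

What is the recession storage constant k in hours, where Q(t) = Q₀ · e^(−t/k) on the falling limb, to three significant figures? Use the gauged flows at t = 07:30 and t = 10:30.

On the falling limb, Q drops from 37 to 34 m³/s between t = 07:30 and t = 10:30 (Δt = 3 h).
k = −Δt / ln(Q₂/Q₁) = −3 / ln(34/37) = 35.5 h.

k ≈ 35.5 h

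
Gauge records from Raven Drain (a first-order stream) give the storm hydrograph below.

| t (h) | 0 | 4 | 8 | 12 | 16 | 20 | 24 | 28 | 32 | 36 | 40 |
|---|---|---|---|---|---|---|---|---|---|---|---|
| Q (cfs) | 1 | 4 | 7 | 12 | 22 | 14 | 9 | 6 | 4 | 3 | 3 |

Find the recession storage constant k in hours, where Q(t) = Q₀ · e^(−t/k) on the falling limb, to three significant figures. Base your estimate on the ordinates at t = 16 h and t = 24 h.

On the falling limb, Q drops from 22 to 9 cfs between t = 16 h and t = 24 h (Δt = 8 h).
k = −Δt / ln(Q₂/Q₁) = −8 / ln(9/22) = 8.95 h.

k ≈ 8.95 h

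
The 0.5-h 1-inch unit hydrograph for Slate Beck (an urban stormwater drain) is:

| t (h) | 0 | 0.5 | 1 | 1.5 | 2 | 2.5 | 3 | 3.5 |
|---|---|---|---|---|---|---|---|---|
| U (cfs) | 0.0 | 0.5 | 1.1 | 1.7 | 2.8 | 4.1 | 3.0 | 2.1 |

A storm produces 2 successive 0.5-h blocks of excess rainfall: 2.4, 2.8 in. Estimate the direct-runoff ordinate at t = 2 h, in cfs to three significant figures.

By discrete convolution, Q_j = Σ (P_i / 1 in) · U_{j−i}.
At t = 2 h (j=4): Q = (2.4/1)·2.8 + (2.8/1)·1.7 = 11.5 cfs.

Q ≈ 11.5 cfs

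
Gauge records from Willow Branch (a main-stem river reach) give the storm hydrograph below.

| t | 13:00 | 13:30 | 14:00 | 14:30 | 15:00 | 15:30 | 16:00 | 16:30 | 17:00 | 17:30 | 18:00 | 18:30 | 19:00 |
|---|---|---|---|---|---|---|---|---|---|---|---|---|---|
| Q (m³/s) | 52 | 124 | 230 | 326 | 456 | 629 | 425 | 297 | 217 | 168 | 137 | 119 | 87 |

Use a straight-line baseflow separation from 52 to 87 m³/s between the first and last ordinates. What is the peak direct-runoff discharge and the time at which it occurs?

Q_p = 562.42 m³/s at t = 15:30

Subtracting baseflow gives direct-runoff ordinates: 0.00, 69.08, 172.17, 265.25, 392.33, 562.42, 355.50, 224.58, 141.67, 89.75, 55.83, 34.92, 0.00 m³/s.
The maximum is 562.42 m³/s, occurring at the reading for t = 15:30.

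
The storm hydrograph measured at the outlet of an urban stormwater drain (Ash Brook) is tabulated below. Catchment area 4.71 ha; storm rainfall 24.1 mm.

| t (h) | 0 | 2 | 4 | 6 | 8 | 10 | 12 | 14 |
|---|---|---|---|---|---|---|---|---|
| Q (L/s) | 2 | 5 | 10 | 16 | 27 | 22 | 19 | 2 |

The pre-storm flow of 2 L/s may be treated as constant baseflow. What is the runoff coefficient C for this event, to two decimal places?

C ≈ 0.55

ΣQ_DR = 87.00 L/s; V = ΣQ_DR·Δt = 6.264 × 10^5 L.
Runoff depth d = V / A = 13.30 mm.
C = d / P = 13.30 / 24.1 = 0.55.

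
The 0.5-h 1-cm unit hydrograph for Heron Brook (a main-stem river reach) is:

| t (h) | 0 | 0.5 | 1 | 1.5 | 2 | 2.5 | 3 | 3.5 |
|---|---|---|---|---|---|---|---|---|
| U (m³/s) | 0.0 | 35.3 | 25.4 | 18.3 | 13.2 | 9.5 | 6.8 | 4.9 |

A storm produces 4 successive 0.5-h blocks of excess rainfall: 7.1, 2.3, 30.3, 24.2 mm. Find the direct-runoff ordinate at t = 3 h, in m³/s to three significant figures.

Q ≈ 91.3 m³/s

By discrete convolution, Q_j = Σ (P_i / 10 mm) · U_{j−i}.
At t = 3 h (j=6): Q = (7.1/10)·6.8 + (2.3/10)·9.5 + (30.3/10)·13.2 + (24.2/10)·18.3 = 91.3 m³/s.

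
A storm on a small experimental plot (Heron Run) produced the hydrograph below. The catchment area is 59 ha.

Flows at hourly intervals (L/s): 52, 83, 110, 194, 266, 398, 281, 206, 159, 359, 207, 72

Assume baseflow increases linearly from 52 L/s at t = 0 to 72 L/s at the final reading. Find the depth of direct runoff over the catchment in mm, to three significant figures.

d ≈ 10.0 mm

Direct runoff: 0.00, 29.18, 54.36, 136.55, 206.73, 336.91, 218.09, 141.27, 92.45, 290.64, 136.82, 0.00 L/s; ΣQ_DR = 1643 L/s.
V = ΣQ_DR · Δt = 1643 × 3600 s = 5.915 × 10^6 L.
Over A = 59 ha, depth = V / A = 10.0 mm.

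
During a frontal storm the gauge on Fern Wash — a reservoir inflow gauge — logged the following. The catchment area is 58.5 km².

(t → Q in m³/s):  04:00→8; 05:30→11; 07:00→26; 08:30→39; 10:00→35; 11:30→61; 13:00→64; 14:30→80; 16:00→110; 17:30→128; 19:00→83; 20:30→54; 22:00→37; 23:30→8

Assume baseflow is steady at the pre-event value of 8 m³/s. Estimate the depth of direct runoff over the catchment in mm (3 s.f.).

d ≈ 58.3 mm

Direct runoff: 0.0, 3.0, 18.0, 31.0, 27.0, 53.0, 56.0, 72.0, 102.0, 120.0, 75.0, 46.0, 29.0, 0.0 m³/s; ΣQ_DR = 632.0 m³/s.
V = ΣQ_DR · Δt = 632.0 × 5400 s = 3.413 × 10^6 m³.
Over A = 58.5 km², depth = V / A = 58.3 mm.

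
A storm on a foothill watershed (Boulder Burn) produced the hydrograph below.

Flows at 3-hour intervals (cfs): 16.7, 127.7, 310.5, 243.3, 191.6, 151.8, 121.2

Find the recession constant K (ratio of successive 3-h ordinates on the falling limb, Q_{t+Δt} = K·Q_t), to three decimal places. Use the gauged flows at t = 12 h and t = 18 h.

Using the recession-limb readings at t = 12 h and t = 18 h: Q falls from 191.6 to 121.2 cfs over 2 intervals.
K = (Q₂/Q₁)^(1/2) = (121.2/191.6)^(1/2) = 0.795.

K ≈ 0.795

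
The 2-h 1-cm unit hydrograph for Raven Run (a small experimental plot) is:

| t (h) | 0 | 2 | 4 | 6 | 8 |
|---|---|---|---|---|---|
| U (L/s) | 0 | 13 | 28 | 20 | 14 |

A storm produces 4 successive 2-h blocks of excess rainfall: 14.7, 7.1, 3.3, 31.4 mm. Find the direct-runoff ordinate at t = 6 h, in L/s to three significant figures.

By discrete convolution, Q_j = Σ (P_i / 10 mm) · U_{j−i}.
At t = 6 h (j=3): Q = (14.7/10)·20 + (7.1/10)·28 + (3.3/10)·13 + (31.4/10)·0 = 53.6 L/s.

Q ≈ 53.6 L/s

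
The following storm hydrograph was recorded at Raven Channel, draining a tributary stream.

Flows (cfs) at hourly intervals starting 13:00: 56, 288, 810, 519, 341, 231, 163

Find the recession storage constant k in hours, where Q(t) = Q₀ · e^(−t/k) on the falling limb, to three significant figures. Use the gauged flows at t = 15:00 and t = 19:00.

k ≈ 2.49 h

On the falling limb, Q drops from 810 to 163 cfs between t = 15:00 and t = 19:00 (Δt = 4 h).
k = −Δt / ln(Q₂/Q₁) = −4 / ln(163/810) = 2.49 h.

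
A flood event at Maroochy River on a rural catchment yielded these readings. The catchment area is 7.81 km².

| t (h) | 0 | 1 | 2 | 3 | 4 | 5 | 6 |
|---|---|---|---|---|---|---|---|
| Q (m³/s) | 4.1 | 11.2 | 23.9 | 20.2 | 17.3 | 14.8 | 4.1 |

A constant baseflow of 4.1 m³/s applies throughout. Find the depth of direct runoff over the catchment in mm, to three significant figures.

d ≈ 30.8 mm

Direct runoff: 0.0, 7.1, 19.8, 16.1, 13.2, 10.7, 0.0 m³/s; ΣQ_DR = 66.90 m³/s.
V = ΣQ_DR · Δt = 66.90 × 3600 s = 2.408 × 10^5 m³.
Over A = 7.81 km², depth = V / A = 30.8 mm.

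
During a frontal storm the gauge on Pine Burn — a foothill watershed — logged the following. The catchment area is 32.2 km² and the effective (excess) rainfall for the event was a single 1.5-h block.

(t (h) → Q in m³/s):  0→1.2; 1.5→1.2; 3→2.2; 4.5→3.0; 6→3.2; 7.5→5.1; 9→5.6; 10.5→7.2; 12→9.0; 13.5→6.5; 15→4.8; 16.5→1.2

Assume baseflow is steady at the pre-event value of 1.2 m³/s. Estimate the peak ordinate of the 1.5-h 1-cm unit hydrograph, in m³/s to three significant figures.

U_p ≈ 13.0 m³/s

Direct runoff: 0.0, 0.0, 1.0, 1.8, 2.0, 3.9, 4.4, 6.0, 7.8, 5.3, 3.6, 0.0 m³/s; ΣQ_DR = 35.80 m³/s, peak = 7.8 m³/s.
Runoff depth d = ΣQ_DR·Δt / A = 35.80 × 5400 / (32.2 km²) = 6.004 mm.
The 1-cm UH is the DRH scaled by (10 mm)/d, so U_p = 7.8 × 10/6.004 = 13.0 m³/s.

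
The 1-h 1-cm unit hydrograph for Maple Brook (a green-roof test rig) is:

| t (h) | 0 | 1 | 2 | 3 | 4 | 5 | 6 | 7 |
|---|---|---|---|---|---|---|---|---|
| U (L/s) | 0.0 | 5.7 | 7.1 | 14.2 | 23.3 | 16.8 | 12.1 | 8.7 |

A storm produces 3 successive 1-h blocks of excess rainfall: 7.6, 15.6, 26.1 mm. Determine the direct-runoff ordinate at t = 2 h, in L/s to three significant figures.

Q ≈ 14.3 L/s

By discrete convolution, Q_j = Σ (P_i / 10 mm) · U_{j−i}.
At t = 2 h (j=2): Q = (7.6/10)·7.1 + (15.6/10)·5.7 + (26.1/10)·0.0 = 14.3 L/s.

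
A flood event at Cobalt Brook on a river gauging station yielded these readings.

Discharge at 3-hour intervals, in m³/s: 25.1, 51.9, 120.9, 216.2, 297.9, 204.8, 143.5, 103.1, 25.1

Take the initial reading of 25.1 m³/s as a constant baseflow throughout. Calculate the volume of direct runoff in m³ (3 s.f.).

V ≈ 1.04 × 10^7 m³

Direct-runoff ordinates (Q − Q_b): 0.0, 26.8, 95.8, 191.1, 272.8, 179.7, 118.4, 78.0, 0.0 m³/s.
ΣQ_DR = 962.6 m³/s.
With Δt = 3 h = 10800 s, V = ΣQ_DR · Δt = 962.6 × 10800 = 1.04 × 10^7 m³.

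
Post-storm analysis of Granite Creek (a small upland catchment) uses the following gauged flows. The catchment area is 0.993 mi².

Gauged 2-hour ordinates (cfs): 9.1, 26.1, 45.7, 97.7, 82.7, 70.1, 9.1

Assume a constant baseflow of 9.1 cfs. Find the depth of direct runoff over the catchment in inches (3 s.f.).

d ≈ 0.864 in

Direct runoff: 0.0, 17.0, 36.6, 88.6, 73.6, 61.0, 0.0 cfs; ΣQ_DR = 276.8 cfs.
V = ΣQ_DR · Δt = 276.8 × 7200 s = 1.993 × 10^6 ft³.
Over A = 0.993 mi², depth = V / A = 0.864 in.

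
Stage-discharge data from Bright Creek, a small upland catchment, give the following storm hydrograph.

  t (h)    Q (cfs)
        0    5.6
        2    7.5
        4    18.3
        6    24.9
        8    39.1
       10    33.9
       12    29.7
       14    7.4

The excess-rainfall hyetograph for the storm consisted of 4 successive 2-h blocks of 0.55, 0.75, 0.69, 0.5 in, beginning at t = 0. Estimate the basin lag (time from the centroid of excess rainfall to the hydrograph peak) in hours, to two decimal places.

t_L ≈ 4.08 h

Centroid of excess rainfall: t_c = Σ P_i·t̄_i / ΣP_i = 3.9157 h (block centres at 1, 3, 5, 7 h).
Hydrograph peak occurs at t = 8 h, so basin lag t_L = 8 − 3.9157 = 4.08 h.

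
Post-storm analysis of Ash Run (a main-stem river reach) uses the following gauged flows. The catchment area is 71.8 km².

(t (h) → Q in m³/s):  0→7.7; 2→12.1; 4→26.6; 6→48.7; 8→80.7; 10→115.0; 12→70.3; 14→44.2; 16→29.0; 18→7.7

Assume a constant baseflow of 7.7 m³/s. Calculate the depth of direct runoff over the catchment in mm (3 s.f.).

Direct runoff: 0.0, 4.4, 18.9, 41.0, 73.0, 107.3, 62.6, 36.5, 21.3, 0.0 m³/s; ΣQ_DR = 365.0 m³/s.
V = ΣQ_DR · Δt = 365.0 × 7200 s = 2.628 × 10^6 m³.
Over A = 71.8 km², depth = V / A = 36.6 mm.

d ≈ 36.6 mm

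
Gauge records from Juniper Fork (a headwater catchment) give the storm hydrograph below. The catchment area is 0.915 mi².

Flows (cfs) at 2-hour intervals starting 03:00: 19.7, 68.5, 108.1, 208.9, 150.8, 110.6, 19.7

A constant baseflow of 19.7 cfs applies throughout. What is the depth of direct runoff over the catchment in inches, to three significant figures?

Direct runoff: 0.0, 48.8, 88.4, 189.2, 131.1, 90.9, 0.0 cfs; ΣQ_DR = 548.4 cfs.
V = ΣQ_DR · Δt = 548.4 × 7200 s = 3.948 × 10^6 ft³.
Over A = 0.915 mi², depth = V / A = 1.86 in.

d ≈ 1.86 in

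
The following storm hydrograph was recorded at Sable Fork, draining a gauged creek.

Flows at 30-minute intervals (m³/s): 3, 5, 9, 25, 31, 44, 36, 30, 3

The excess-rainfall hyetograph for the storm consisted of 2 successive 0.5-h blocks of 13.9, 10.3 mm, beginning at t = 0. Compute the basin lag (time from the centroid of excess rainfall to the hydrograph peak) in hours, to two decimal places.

t_L ≈ 2.04 h

Centroid of excess rainfall: t_c = Σ P_i·t̄_i / ΣP_i = 0.4628 h (block centres at 0.25, 0.75 h).
Hydrograph peak occurs at t = 2.5 h, so basin lag t_L = 2.5 − 0.4628 = 2.04 h.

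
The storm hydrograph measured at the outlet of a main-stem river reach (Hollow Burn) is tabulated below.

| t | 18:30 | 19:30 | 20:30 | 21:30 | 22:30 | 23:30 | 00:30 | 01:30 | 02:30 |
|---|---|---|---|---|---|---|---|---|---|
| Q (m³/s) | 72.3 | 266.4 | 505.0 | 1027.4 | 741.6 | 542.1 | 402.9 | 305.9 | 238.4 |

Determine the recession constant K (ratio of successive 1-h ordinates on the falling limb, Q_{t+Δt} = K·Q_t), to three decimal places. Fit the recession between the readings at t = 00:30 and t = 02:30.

K ≈ 0.769

Using the recession-limb readings at t = 00:30 and t = 02:30: Q falls from 402.9 to 238.4 m³/s over 2 intervals.
K = (Q₂/Q₁)^(1/2) = (238.4/402.9)^(1/2) = 0.769.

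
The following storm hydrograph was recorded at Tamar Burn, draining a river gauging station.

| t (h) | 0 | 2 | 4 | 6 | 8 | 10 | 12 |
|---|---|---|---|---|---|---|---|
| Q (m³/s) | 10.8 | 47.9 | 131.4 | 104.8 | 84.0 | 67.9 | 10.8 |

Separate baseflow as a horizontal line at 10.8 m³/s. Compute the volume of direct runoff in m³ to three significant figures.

Direct-runoff ordinates (Q − Q_b): 0.0, 37.1, 120.6, 94.0, 73.2, 57.1, 0.0 m³/s.
ΣQ_DR = 382.0 m³/s.
With Δt = 2 h = 7200 s, V = ΣQ_DR · Δt = 382.0 × 7200 = 2.75 × 10^6 m³.

V ≈ 2.75 × 10^6 m³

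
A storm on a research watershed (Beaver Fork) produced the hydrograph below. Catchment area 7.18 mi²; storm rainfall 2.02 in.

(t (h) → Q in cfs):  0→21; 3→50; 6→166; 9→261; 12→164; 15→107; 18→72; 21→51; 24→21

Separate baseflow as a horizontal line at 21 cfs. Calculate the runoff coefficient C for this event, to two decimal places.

C ≈ 0.23

ΣQ_DR = 724.0 cfs; V = ΣQ_DR·Δt = 7.819 × 10^6 ft³.
Runoff depth d = V / A = 0.4688 in.
C = d / P = 0.4688 / 2.02 = 0.23.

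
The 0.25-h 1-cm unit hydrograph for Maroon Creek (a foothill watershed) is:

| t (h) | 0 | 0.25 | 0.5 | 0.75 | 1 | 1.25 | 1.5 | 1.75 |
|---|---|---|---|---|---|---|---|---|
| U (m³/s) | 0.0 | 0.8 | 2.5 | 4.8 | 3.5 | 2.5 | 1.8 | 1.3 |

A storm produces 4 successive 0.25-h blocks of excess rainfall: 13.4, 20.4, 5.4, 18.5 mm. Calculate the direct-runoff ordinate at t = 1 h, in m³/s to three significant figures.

Q ≈ 17.3 m³/s

By discrete convolution, Q_j = Σ (P_i / 10 mm) · U_{j−i}.
At t = 1 h (j=4): Q = (13.4/10)·3.5 + (20.4/10)·4.8 + (5.4/10)·2.5 + (18.5/10)·0.8 = 17.3 m³/s.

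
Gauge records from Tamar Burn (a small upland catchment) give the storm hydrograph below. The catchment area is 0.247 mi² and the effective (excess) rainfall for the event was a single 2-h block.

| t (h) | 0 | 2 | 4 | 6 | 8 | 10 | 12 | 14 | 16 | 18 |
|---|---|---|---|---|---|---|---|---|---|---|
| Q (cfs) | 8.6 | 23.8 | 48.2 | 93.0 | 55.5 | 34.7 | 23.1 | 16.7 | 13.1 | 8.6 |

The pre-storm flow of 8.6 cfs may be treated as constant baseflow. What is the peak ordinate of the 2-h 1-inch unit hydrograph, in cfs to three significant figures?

Direct runoff: 0.0, 15.2, 39.6, 84.4, 46.9, 26.1, 14.5, 8.1, 4.5, 0.0 cfs; ΣQ_DR = 239.3 cfs, peak = 84.4 cfs.
Runoff depth d = ΣQ_DR·Δt / A = 239.3 × 7200 / (0.247 mi²) = 3.003 in.
The 1-inch UH is the DRH scaled by (1 in)/d, so U_p = 84.4 × 1/3.003 = 28.1 cfs.

U_p ≈ 28.1 cfs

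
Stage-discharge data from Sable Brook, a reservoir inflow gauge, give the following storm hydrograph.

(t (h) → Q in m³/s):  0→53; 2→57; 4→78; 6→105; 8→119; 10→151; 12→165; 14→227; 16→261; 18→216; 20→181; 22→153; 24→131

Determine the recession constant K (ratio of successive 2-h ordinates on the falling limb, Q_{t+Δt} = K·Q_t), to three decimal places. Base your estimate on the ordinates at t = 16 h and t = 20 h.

K ≈ 0.833

Using the recession-limb readings at t = 16 h and t = 20 h: Q falls from 261 to 181 m³/s over 2 intervals.
K = (Q₂/Q₁)^(1/2) = (181/261)^(1/2) = 0.833.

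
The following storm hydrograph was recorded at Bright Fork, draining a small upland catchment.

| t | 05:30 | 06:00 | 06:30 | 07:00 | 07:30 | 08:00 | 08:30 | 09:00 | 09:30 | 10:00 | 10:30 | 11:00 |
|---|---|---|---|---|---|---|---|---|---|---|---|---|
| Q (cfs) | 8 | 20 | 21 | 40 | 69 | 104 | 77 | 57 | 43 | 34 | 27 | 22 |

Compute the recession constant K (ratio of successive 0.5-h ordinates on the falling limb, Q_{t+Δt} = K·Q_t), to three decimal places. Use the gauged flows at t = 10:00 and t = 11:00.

K ≈ 0.804

Using the recession-limb readings at t = 10:00 and t = 11:00: Q falls from 34 to 22 cfs over 2 intervals.
K = (Q₂/Q₁)^(1/2) = (22/34)^(1/2) = 0.804.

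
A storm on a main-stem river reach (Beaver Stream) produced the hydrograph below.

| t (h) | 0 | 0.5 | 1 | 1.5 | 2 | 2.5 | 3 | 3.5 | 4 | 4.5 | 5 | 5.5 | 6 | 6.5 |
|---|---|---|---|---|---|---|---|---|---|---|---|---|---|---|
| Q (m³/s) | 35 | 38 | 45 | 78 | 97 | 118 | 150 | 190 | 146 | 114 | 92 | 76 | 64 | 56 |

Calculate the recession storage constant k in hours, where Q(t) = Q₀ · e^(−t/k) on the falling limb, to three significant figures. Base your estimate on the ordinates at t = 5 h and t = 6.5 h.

On the falling limb, Q drops from 92 to 56 m³/s between t = 5 h and t = 6.5 h (Δt = 1.5 h).
k = −Δt / ln(Q₂/Q₁) = −1.5 / ln(56/92) = 3.02 h.

k ≈ 3.02 h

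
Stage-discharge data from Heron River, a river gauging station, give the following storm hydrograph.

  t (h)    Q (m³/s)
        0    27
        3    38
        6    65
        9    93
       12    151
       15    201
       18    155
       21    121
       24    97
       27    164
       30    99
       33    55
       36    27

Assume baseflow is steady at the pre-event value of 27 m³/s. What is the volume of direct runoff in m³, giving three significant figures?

Direct-runoff ordinates (Q − Q_b): 0.0, 11.0, 38.0, 66.0, 124.0, 174.0, 128.0, 94.0, 70.0, 137.0, 72.0, 28.0, 0.0 m³/s.
ΣQ_DR = 942.0 m³/s.
With Δt = 3 h = 10800 s, V = ΣQ_DR · Δt = 942.0 × 10800 = 1.02 × 10^7 m³.

V ≈ 1.02 × 10^7 m³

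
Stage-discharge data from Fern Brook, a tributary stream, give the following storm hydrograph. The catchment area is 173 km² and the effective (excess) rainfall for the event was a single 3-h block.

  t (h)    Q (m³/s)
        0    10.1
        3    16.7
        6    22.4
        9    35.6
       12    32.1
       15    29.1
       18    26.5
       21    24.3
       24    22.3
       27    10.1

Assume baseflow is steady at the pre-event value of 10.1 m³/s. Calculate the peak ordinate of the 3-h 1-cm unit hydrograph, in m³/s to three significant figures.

Direct runoff: 0.0, 6.6, 12.3, 25.5, 22.0, 19.0, 16.4, 14.2, 12.2, 0.0 m³/s; ΣQ_DR = 128.2 m³/s, peak = 25.5 m³/s.
Runoff depth d = ΣQ_DR·Δt / A = 128.2 × 10800 / (173 km²) = 8.003 mm.
The 1-cm UH is the DRH scaled by (10 mm)/d, so U_p = 25.5 × 10/8.003 = 31.9 m³/s.

U_p ≈ 31.9 m³/s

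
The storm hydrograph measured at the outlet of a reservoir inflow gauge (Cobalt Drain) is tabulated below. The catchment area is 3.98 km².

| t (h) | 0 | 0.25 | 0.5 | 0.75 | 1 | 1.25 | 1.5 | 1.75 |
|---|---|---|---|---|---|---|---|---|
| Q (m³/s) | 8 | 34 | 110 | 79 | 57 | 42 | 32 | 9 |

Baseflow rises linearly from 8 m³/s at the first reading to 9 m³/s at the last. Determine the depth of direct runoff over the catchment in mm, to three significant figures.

Direct runoff: 0.00, 25.86, 101.71, 70.57, 48.43, 33.29, 23.14, 0.00 m³/s; ΣQ_DR = 303.0 m³/s.
V = ΣQ_DR · Δt = 303.0 × 900 s = 2.727 × 10^5 m³.
Over A = 3.98 km², depth = V / A = 68.5 mm.

d ≈ 68.5 mm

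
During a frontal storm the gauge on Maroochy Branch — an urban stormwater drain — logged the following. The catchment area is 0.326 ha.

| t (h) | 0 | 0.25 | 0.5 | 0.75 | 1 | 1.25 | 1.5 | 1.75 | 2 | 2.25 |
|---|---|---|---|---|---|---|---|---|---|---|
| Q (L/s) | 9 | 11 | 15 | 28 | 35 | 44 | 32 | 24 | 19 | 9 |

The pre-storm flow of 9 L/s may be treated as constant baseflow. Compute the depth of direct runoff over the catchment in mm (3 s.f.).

d ≈ 37.5 mm

Direct runoff: 0.0, 2.0, 6.0, 19.0, 26.0, 35.0, 23.0, 15.0, 10.0, 0.0 L/s; ΣQ_DR = 136.0 L/s.
V = ΣQ_DR · Δt = 136.0 × 900 s = 1.224 × 10^5 L.
Over A = 0.326 ha, depth = V / A = 37.5 mm.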